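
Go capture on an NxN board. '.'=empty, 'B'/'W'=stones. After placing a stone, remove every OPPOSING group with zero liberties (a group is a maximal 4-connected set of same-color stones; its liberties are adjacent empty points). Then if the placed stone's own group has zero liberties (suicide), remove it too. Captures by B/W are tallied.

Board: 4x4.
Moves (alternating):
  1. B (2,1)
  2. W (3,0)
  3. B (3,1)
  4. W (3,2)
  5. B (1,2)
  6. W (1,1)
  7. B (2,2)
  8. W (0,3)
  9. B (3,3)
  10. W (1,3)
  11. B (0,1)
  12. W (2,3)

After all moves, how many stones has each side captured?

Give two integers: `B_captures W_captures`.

Move 1: B@(2,1) -> caps B=0 W=0
Move 2: W@(3,0) -> caps B=0 W=0
Move 3: B@(3,1) -> caps B=0 W=0
Move 4: W@(3,2) -> caps B=0 W=0
Move 5: B@(1,2) -> caps B=0 W=0
Move 6: W@(1,1) -> caps B=0 W=0
Move 7: B@(2,2) -> caps B=0 W=0
Move 8: W@(0,3) -> caps B=0 W=0
Move 9: B@(3,3) -> caps B=1 W=0
Move 10: W@(1,3) -> caps B=1 W=0
Move 11: B@(0,1) -> caps B=1 W=0
Move 12: W@(2,3) -> caps B=1 W=0

Answer: 1 0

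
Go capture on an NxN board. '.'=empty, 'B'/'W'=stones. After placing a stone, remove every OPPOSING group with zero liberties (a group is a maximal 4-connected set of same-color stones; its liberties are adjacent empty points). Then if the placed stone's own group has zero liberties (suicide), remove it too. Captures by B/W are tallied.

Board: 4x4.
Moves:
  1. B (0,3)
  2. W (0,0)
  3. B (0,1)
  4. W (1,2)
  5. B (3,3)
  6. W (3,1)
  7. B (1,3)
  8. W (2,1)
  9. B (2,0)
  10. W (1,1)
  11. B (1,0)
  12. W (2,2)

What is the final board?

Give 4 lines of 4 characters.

Move 1: B@(0,3) -> caps B=0 W=0
Move 2: W@(0,0) -> caps B=0 W=0
Move 3: B@(0,1) -> caps B=0 W=0
Move 4: W@(1,2) -> caps B=0 W=0
Move 5: B@(3,3) -> caps B=0 W=0
Move 6: W@(3,1) -> caps B=0 W=0
Move 7: B@(1,3) -> caps B=0 W=0
Move 8: W@(2,1) -> caps B=0 W=0
Move 9: B@(2,0) -> caps B=0 W=0
Move 10: W@(1,1) -> caps B=0 W=0
Move 11: B@(1,0) -> caps B=1 W=0
Move 12: W@(2,2) -> caps B=1 W=0

Answer: .B.B
BWWB
BWW.
.W.B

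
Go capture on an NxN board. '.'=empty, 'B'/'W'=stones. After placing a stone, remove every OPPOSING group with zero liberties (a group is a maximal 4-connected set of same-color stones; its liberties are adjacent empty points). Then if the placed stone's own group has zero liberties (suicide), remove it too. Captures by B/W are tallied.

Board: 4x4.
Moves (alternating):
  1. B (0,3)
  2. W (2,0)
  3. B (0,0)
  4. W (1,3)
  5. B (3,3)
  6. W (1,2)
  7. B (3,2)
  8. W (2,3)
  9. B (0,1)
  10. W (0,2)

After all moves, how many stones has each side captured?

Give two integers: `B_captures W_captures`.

Answer: 0 1

Derivation:
Move 1: B@(0,3) -> caps B=0 W=0
Move 2: W@(2,0) -> caps B=0 W=0
Move 3: B@(0,0) -> caps B=0 W=0
Move 4: W@(1,3) -> caps B=0 W=0
Move 5: B@(3,3) -> caps B=0 W=0
Move 6: W@(1,2) -> caps B=0 W=0
Move 7: B@(3,2) -> caps B=0 W=0
Move 8: W@(2,3) -> caps B=0 W=0
Move 9: B@(0,1) -> caps B=0 W=0
Move 10: W@(0,2) -> caps B=0 W=1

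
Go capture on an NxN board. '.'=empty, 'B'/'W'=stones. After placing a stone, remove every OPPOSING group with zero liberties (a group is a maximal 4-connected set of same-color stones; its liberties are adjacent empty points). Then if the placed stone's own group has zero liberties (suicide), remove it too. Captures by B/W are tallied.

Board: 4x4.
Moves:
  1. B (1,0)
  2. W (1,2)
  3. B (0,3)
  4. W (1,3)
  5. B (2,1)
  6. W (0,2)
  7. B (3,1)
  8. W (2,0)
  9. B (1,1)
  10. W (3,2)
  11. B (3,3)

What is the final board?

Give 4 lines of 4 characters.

Move 1: B@(1,0) -> caps B=0 W=0
Move 2: W@(1,2) -> caps B=0 W=0
Move 3: B@(0,3) -> caps B=0 W=0
Move 4: W@(1,3) -> caps B=0 W=0
Move 5: B@(2,1) -> caps B=0 W=0
Move 6: W@(0,2) -> caps B=0 W=1
Move 7: B@(3,1) -> caps B=0 W=1
Move 8: W@(2,0) -> caps B=0 W=1
Move 9: B@(1,1) -> caps B=0 W=1
Move 10: W@(3,2) -> caps B=0 W=1
Move 11: B@(3,3) -> caps B=0 W=1

Answer: ..W.
BBWW
WB..
.BWB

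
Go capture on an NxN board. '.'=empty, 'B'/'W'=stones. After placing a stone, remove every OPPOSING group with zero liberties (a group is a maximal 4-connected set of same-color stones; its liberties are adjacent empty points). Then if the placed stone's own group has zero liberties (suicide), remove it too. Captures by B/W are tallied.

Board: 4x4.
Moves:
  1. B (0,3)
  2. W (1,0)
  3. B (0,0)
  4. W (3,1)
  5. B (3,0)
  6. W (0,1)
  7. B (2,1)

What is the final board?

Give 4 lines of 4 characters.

Answer: .W.B
W...
.B..
BW..

Derivation:
Move 1: B@(0,3) -> caps B=0 W=0
Move 2: W@(1,0) -> caps B=0 W=0
Move 3: B@(0,0) -> caps B=0 W=0
Move 4: W@(3,1) -> caps B=0 W=0
Move 5: B@(3,0) -> caps B=0 W=0
Move 6: W@(0,1) -> caps B=0 W=1
Move 7: B@(2,1) -> caps B=0 W=1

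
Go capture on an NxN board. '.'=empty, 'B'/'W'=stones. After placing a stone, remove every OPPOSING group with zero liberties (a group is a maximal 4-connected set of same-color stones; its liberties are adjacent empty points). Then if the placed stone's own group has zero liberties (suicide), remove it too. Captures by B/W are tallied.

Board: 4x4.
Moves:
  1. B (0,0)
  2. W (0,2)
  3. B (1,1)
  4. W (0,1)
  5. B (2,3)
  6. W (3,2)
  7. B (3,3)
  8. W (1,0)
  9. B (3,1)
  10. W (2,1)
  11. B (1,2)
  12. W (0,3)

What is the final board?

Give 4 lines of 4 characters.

Move 1: B@(0,0) -> caps B=0 W=0
Move 2: W@(0,2) -> caps B=0 W=0
Move 3: B@(1,1) -> caps B=0 W=0
Move 4: W@(0,1) -> caps B=0 W=0
Move 5: B@(2,3) -> caps B=0 W=0
Move 6: W@(3,2) -> caps B=0 W=0
Move 7: B@(3,3) -> caps B=0 W=0
Move 8: W@(1,0) -> caps B=0 W=1
Move 9: B@(3,1) -> caps B=0 W=1
Move 10: W@(2,1) -> caps B=0 W=1
Move 11: B@(1,2) -> caps B=0 W=1
Move 12: W@(0,3) -> caps B=0 W=1

Answer: .WWW
WBB.
.W.B
.BWB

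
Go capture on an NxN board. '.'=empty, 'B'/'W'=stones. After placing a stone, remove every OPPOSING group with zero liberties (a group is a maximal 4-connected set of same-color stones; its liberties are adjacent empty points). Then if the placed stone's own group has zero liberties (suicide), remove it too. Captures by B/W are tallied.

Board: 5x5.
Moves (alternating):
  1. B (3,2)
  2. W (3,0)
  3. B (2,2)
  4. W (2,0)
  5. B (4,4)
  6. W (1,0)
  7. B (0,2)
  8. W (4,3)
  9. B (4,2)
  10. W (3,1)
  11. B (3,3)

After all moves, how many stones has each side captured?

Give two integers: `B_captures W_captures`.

Move 1: B@(3,2) -> caps B=0 W=0
Move 2: W@(3,0) -> caps B=0 W=0
Move 3: B@(2,2) -> caps B=0 W=0
Move 4: W@(2,0) -> caps B=0 W=0
Move 5: B@(4,4) -> caps B=0 W=0
Move 6: W@(1,0) -> caps B=0 W=0
Move 7: B@(0,2) -> caps B=0 W=0
Move 8: W@(4,3) -> caps B=0 W=0
Move 9: B@(4,2) -> caps B=0 W=0
Move 10: W@(3,1) -> caps B=0 W=0
Move 11: B@(3,3) -> caps B=1 W=0

Answer: 1 0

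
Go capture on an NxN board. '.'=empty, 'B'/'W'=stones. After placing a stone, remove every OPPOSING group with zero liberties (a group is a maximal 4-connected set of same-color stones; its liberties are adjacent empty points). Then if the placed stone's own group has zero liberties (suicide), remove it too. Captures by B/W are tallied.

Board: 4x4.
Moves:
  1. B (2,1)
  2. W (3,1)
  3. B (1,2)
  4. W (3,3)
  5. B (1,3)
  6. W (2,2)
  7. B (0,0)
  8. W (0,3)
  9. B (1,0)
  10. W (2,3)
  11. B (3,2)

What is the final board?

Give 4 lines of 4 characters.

Move 1: B@(2,1) -> caps B=0 W=0
Move 2: W@(3,1) -> caps B=0 W=0
Move 3: B@(1,2) -> caps B=0 W=0
Move 4: W@(3,3) -> caps B=0 W=0
Move 5: B@(1,3) -> caps B=0 W=0
Move 6: W@(2,2) -> caps B=0 W=0
Move 7: B@(0,0) -> caps B=0 W=0
Move 8: W@(0,3) -> caps B=0 W=0
Move 9: B@(1,0) -> caps B=0 W=0
Move 10: W@(2,3) -> caps B=0 W=0
Move 11: B@(3,2) -> caps B=3 W=0

Answer: B..W
B.BB
.B..
.WB.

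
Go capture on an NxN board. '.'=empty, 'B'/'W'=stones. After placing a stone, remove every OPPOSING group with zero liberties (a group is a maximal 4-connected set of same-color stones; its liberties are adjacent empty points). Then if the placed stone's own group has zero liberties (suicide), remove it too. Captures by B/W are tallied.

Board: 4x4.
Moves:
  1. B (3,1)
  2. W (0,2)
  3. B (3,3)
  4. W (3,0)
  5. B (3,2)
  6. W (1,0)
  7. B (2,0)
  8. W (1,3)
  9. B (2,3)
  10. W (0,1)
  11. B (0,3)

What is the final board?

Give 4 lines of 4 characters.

Answer: .WW.
W..W
B..B
.BBB

Derivation:
Move 1: B@(3,1) -> caps B=0 W=0
Move 2: W@(0,2) -> caps B=0 W=0
Move 3: B@(3,3) -> caps B=0 W=0
Move 4: W@(3,0) -> caps B=0 W=0
Move 5: B@(3,2) -> caps B=0 W=0
Move 6: W@(1,0) -> caps B=0 W=0
Move 7: B@(2,0) -> caps B=1 W=0
Move 8: W@(1,3) -> caps B=1 W=0
Move 9: B@(2,3) -> caps B=1 W=0
Move 10: W@(0,1) -> caps B=1 W=0
Move 11: B@(0,3) -> caps B=1 W=0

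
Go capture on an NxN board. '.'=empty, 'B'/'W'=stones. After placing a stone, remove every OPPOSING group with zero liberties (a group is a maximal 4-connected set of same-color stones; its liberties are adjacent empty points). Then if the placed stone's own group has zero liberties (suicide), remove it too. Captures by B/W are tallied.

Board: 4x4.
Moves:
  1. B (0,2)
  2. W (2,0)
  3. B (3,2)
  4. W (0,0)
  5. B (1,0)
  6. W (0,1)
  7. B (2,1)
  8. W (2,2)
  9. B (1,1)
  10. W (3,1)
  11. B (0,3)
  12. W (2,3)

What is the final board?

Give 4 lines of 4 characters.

Answer: ..BB
BB..
WBWW
.WB.

Derivation:
Move 1: B@(0,2) -> caps B=0 W=0
Move 2: W@(2,0) -> caps B=0 W=0
Move 3: B@(3,2) -> caps B=0 W=0
Move 4: W@(0,0) -> caps B=0 W=0
Move 5: B@(1,0) -> caps B=0 W=0
Move 6: W@(0,1) -> caps B=0 W=0
Move 7: B@(2,1) -> caps B=0 W=0
Move 8: W@(2,2) -> caps B=0 W=0
Move 9: B@(1,1) -> caps B=2 W=0
Move 10: W@(3,1) -> caps B=2 W=0
Move 11: B@(0,3) -> caps B=2 W=0
Move 12: W@(2,3) -> caps B=2 W=0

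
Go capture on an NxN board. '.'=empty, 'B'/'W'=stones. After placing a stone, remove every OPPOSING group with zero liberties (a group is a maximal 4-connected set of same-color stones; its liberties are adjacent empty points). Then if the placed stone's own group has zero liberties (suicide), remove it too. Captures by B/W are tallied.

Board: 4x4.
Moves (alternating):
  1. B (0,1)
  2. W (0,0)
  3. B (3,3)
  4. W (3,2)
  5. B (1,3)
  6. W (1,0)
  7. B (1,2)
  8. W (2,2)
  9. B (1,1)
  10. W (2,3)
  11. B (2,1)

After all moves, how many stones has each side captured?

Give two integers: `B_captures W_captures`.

Answer: 0 1

Derivation:
Move 1: B@(0,1) -> caps B=0 W=0
Move 2: W@(0,0) -> caps B=0 W=0
Move 3: B@(3,3) -> caps B=0 W=0
Move 4: W@(3,2) -> caps B=0 W=0
Move 5: B@(1,3) -> caps B=0 W=0
Move 6: W@(1,0) -> caps B=0 W=0
Move 7: B@(1,2) -> caps B=0 W=0
Move 8: W@(2,2) -> caps B=0 W=0
Move 9: B@(1,1) -> caps B=0 W=0
Move 10: W@(2,3) -> caps B=0 W=1
Move 11: B@(2,1) -> caps B=0 W=1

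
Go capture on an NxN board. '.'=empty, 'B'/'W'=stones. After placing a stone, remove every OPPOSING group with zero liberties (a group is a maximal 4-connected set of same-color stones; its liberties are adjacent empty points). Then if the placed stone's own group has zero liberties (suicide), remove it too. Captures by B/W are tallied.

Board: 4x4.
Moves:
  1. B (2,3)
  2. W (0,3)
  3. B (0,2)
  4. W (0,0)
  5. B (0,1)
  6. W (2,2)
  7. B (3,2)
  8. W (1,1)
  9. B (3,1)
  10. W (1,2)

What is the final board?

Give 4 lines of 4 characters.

Move 1: B@(2,3) -> caps B=0 W=0
Move 2: W@(0,3) -> caps B=0 W=0
Move 3: B@(0,2) -> caps B=0 W=0
Move 4: W@(0,0) -> caps B=0 W=0
Move 5: B@(0,1) -> caps B=0 W=0
Move 6: W@(2,2) -> caps B=0 W=0
Move 7: B@(3,2) -> caps B=0 W=0
Move 8: W@(1,1) -> caps B=0 W=0
Move 9: B@(3,1) -> caps B=0 W=0
Move 10: W@(1,2) -> caps B=0 W=2

Answer: W..W
.WW.
..WB
.BB.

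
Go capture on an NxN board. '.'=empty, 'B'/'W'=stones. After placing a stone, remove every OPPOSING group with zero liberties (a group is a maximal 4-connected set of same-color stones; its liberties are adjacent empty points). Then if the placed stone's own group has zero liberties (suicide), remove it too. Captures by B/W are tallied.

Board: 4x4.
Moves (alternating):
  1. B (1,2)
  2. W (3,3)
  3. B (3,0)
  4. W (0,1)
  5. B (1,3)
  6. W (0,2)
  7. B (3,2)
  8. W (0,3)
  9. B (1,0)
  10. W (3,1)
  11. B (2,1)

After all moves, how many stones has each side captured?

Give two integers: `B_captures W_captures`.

Answer: 1 0

Derivation:
Move 1: B@(1,2) -> caps B=0 W=0
Move 2: W@(3,3) -> caps B=0 W=0
Move 3: B@(3,0) -> caps B=0 W=0
Move 4: W@(0,1) -> caps B=0 W=0
Move 5: B@(1,3) -> caps B=0 W=0
Move 6: W@(0,2) -> caps B=0 W=0
Move 7: B@(3,2) -> caps B=0 W=0
Move 8: W@(0,3) -> caps B=0 W=0
Move 9: B@(1,0) -> caps B=0 W=0
Move 10: W@(3,1) -> caps B=0 W=0
Move 11: B@(2,1) -> caps B=1 W=0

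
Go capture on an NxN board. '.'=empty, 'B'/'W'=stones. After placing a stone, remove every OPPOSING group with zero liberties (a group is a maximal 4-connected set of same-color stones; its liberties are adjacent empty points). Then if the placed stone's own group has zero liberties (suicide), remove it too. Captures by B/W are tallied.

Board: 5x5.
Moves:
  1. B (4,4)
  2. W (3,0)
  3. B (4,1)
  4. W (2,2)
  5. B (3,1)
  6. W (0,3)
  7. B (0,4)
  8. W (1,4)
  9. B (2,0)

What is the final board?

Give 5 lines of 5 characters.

Answer: ...W.
....W
B.W..
WB...
.B..B

Derivation:
Move 1: B@(4,4) -> caps B=0 W=0
Move 2: W@(3,0) -> caps B=0 W=0
Move 3: B@(4,1) -> caps B=0 W=0
Move 4: W@(2,2) -> caps B=0 W=0
Move 5: B@(3,1) -> caps B=0 W=0
Move 6: W@(0,3) -> caps B=0 W=0
Move 7: B@(0,4) -> caps B=0 W=0
Move 8: W@(1,4) -> caps B=0 W=1
Move 9: B@(2,0) -> caps B=0 W=1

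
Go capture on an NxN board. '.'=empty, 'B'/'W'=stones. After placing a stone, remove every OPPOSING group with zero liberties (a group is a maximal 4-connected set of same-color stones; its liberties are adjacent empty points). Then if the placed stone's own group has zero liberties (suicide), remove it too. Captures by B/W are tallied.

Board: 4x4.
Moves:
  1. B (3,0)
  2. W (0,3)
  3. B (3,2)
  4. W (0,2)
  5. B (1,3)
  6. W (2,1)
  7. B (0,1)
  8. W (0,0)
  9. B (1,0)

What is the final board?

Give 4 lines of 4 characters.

Move 1: B@(3,0) -> caps B=0 W=0
Move 2: W@(0,3) -> caps B=0 W=0
Move 3: B@(3,2) -> caps B=0 W=0
Move 4: W@(0,2) -> caps B=0 W=0
Move 5: B@(1,3) -> caps B=0 W=0
Move 6: W@(2,1) -> caps B=0 W=0
Move 7: B@(0,1) -> caps B=0 W=0
Move 8: W@(0,0) -> caps B=0 W=0
Move 9: B@(1,0) -> caps B=1 W=0

Answer: .BWW
B..B
.W..
B.B.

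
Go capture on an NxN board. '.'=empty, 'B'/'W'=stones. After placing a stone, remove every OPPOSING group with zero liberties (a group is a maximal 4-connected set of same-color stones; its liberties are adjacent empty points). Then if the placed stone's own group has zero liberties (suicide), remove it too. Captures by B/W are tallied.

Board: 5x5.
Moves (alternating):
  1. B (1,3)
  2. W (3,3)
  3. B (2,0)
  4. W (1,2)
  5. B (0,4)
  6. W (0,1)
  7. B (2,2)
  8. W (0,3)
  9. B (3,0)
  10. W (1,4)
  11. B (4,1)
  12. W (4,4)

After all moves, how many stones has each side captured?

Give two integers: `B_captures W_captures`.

Answer: 0 1

Derivation:
Move 1: B@(1,3) -> caps B=0 W=0
Move 2: W@(3,3) -> caps B=0 W=0
Move 3: B@(2,0) -> caps B=0 W=0
Move 4: W@(1,2) -> caps B=0 W=0
Move 5: B@(0,4) -> caps B=0 W=0
Move 6: W@(0,1) -> caps B=0 W=0
Move 7: B@(2,2) -> caps B=0 W=0
Move 8: W@(0,3) -> caps B=0 W=0
Move 9: B@(3,0) -> caps B=0 W=0
Move 10: W@(1,4) -> caps B=0 W=1
Move 11: B@(4,1) -> caps B=0 W=1
Move 12: W@(4,4) -> caps B=0 W=1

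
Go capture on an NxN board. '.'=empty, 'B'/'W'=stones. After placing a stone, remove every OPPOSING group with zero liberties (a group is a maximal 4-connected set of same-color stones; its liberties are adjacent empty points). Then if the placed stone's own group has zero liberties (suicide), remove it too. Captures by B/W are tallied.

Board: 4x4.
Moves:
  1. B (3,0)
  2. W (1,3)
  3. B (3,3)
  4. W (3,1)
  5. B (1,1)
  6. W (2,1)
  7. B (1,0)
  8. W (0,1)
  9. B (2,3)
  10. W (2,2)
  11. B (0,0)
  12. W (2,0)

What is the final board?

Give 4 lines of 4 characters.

Answer: BW..
BB.W
WWWB
.W.B

Derivation:
Move 1: B@(3,0) -> caps B=0 W=0
Move 2: W@(1,3) -> caps B=0 W=0
Move 3: B@(3,3) -> caps B=0 W=0
Move 4: W@(3,1) -> caps B=0 W=0
Move 5: B@(1,1) -> caps B=0 W=0
Move 6: W@(2,1) -> caps B=0 W=0
Move 7: B@(1,0) -> caps B=0 W=0
Move 8: W@(0,1) -> caps B=0 W=0
Move 9: B@(2,3) -> caps B=0 W=0
Move 10: W@(2,2) -> caps B=0 W=0
Move 11: B@(0,0) -> caps B=0 W=0
Move 12: W@(2,0) -> caps B=0 W=1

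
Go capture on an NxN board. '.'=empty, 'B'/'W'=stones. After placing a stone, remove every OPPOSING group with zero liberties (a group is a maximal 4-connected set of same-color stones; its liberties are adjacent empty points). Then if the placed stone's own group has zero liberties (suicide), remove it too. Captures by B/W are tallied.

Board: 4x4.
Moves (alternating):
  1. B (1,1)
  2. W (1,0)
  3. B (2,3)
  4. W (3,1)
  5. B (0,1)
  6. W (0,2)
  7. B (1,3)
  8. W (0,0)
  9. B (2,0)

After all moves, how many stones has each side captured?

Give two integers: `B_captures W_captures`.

Answer: 2 0

Derivation:
Move 1: B@(1,1) -> caps B=0 W=0
Move 2: W@(1,0) -> caps B=0 W=0
Move 3: B@(2,3) -> caps B=0 W=0
Move 4: W@(3,1) -> caps B=0 W=0
Move 5: B@(0,1) -> caps B=0 W=0
Move 6: W@(0,2) -> caps B=0 W=0
Move 7: B@(1,3) -> caps B=0 W=0
Move 8: W@(0,0) -> caps B=0 W=0
Move 9: B@(2,0) -> caps B=2 W=0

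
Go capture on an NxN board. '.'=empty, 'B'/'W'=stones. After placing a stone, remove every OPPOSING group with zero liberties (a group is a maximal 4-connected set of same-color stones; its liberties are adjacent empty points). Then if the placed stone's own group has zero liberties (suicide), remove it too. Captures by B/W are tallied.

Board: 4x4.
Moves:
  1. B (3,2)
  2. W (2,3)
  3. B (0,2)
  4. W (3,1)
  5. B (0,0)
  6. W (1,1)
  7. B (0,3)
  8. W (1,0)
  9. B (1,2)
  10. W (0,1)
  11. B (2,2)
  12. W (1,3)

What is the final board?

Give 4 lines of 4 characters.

Move 1: B@(3,2) -> caps B=0 W=0
Move 2: W@(2,3) -> caps B=0 W=0
Move 3: B@(0,2) -> caps B=0 W=0
Move 4: W@(3,1) -> caps B=0 W=0
Move 5: B@(0,0) -> caps B=0 W=0
Move 6: W@(1,1) -> caps B=0 W=0
Move 7: B@(0,3) -> caps B=0 W=0
Move 8: W@(1,0) -> caps B=0 W=0
Move 9: B@(1,2) -> caps B=0 W=0
Move 10: W@(0,1) -> caps B=0 W=1
Move 11: B@(2,2) -> caps B=0 W=1
Move 12: W@(1,3) -> caps B=0 W=1

Answer: .WBB
WWBW
..BW
.WB.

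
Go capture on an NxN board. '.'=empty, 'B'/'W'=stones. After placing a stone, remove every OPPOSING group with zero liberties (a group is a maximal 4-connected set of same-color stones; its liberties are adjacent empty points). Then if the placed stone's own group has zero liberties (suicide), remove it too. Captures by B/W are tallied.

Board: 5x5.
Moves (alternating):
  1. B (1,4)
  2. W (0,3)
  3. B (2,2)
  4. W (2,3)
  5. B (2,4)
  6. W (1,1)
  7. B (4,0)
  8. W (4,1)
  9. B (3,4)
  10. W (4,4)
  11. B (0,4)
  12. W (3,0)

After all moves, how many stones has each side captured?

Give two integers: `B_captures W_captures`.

Move 1: B@(1,4) -> caps B=0 W=0
Move 2: W@(0,3) -> caps B=0 W=0
Move 3: B@(2,2) -> caps B=0 W=0
Move 4: W@(2,3) -> caps B=0 W=0
Move 5: B@(2,4) -> caps B=0 W=0
Move 6: W@(1,1) -> caps B=0 W=0
Move 7: B@(4,0) -> caps B=0 W=0
Move 8: W@(4,1) -> caps B=0 W=0
Move 9: B@(3,4) -> caps B=0 W=0
Move 10: W@(4,4) -> caps B=0 W=0
Move 11: B@(0,4) -> caps B=0 W=0
Move 12: W@(3,0) -> caps B=0 W=1

Answer: 0 1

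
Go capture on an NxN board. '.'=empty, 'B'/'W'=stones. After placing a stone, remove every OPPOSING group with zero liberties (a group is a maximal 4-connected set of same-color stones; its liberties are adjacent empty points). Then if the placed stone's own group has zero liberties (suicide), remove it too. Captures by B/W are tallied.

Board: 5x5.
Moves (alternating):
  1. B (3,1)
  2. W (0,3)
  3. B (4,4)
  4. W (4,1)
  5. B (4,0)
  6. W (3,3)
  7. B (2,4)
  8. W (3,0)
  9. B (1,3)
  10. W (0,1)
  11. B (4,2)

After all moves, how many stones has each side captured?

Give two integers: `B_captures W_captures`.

Answer: 0 1

Derivation:
Move 1: B@(3,1) -> caps B=0 W=0
Move 2: W@(0,3) -> caps B=0 W=0
Move 3: B@(4,4) -> caps B=0 W=0
Move 4: W@(4,1) -> caps B=0 W=0
Move 5: B@(4,0) -> caps B=0 W=0
Move 6: W@(3,3) -> caps B=0 W=0
Move 7: B@(2,4) -> caps B=0 W=0
Move 8: W@(3,0) -> caps B=0 W=1
Move 9: B@(1,3) -> caps B=0 W=1
Move 10: W@(0,1) -> caps B=0 W=1
Move 11: B@(4,2) -> caps B=0 W=1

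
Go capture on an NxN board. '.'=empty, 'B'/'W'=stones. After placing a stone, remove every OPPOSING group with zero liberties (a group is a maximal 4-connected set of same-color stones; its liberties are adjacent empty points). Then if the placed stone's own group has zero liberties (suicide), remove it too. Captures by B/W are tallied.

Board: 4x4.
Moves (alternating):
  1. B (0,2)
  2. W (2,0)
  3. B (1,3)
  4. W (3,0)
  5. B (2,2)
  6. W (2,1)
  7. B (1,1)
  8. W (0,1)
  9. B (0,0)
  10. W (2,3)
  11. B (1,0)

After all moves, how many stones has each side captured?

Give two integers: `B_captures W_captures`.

Move 1: B@(0,2) -> caps B=0 W=0
Move 2: W@(2,0) -> caps B=0 W=0
Move 3: B@(1,3) -> caps B=0 W=0
Move 4: W@(3,0) -> caps B=0 W=0
Move 5: B@(2,2) -> caps B=0 W=0
Move 6: W@(2,1) -> caps B=0 W=0
Move 7: B@(1,1) -> caps B=0 W=0
Move 8: W@(0,1) -> caps B=0 W=0
Move 9: B@(0,0) -> caps B=1 W=0
Move 10: W@(2,3) -> caps B=1 W=0
Move 11: B@(1,0) -> caps B=1 W=0

Answer: 1 0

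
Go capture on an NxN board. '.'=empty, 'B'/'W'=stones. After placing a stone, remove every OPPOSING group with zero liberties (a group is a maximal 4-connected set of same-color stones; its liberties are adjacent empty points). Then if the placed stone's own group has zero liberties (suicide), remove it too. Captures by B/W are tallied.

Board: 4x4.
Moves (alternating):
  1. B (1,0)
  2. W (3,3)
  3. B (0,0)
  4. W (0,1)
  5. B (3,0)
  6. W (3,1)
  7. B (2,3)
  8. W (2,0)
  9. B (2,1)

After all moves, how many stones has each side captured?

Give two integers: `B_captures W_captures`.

Answer: 0 1

Derivation:
Move 1: B@(1,0) -> caps B=0 W=0
Move 2: W@(3,3) -> caps B=0 W=0
Move 3: B@(0,0) -> caps B=0 W=0
Move 4: W@(0,1) -> caps B=0 W=0
Move 5: B@(3,0) -> caps B=0 W=0
Move 6: W@(3,1) -> caps B=0 W=0
Move 7: B@(2,3) -> caps B=0 W=0
Move 8: W@(2,0) -> caps B=0 W=1
Move 9: B@(2,1) -> caps B=0 W=1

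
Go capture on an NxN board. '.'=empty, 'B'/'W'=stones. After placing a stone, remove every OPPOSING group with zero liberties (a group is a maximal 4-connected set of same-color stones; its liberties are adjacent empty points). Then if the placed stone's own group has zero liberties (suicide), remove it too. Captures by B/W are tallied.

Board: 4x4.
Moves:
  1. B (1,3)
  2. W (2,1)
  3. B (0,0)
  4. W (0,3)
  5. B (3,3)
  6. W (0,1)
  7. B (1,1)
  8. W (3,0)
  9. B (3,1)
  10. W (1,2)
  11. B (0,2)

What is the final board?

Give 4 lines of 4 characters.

Answer: B.B.
.BWB
.W..
WB.B

Derivation:
Move 1: B@(1,3) -> caps B=0 W=0
Move 2: W@(2,1) -> caps B=0 W=0
Move 3: B@(0,0) -> caps B=0 W=0
Move 4: W@(0,3) -> caps B=0 W=0
Move 5: B@(3,3) -> caps B=0 W=0
Move 6: W@(0,1) -> caps B=0 W=0
Move 7: B@(1,1) -> caps B=0 W=0
Move 8: W@(3,0) -> caps B=0 W=0
Move 9: B@(3,1) -> caps B=0 W=0
Move 10: W@(1,2) -> caps B=0 W=0
Move 11: B@(0,2) -> caps B=2 W=0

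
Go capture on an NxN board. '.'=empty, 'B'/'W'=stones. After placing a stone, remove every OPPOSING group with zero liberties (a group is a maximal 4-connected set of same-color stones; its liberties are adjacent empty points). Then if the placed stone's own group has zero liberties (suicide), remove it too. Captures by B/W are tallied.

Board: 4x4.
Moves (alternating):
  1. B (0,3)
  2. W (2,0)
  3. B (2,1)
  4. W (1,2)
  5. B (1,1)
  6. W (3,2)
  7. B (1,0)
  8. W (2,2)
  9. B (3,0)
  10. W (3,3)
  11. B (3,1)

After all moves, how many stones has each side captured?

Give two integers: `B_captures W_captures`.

Answer: 1 0

Derivation:
Move 1: B@(0,3) -> caps B=0 W=0
Move 2: W@(2,0) -> caps B=0 W=0
Move 3: B@(2,1) -> caps B=0 W=0
Move 4: W@(1,2) -> caps B=0 W=0
Move 5: B@(1,1) -> caps B=0 W=0
Move 6: W@(3,2) -> caps B=0 W=0
Move 7: B@(1,0) -> caps B=0 W=0
Move 8: W@(2,2) -> caps B=0 W=0
Move 9: B@(3,0) -> caps B=1 W=0
Move 10: W@(3,3) -> caps B=1 W=0
Move 11: B@(3,1) -> caps B=1 W=0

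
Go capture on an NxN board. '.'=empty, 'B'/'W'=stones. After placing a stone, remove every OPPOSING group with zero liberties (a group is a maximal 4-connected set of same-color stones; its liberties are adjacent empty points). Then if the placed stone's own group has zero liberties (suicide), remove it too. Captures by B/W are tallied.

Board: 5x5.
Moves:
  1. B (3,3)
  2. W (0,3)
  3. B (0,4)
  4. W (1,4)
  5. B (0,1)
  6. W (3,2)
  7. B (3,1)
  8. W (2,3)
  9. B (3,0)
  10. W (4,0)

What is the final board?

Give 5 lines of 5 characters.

Move 1: B@(3,3) -> caps B=0 W=0
Move 2: W@(0,3) -> caps B=0 W=0
Move 3: B@(0,4) -> caps B=0 W=0
Move 4: W@(1,4) -> caps B=0 W=1
Move 5: B@(0,1) -> caps B=0 W=1
Move 6: W@(3,2) -> caps B=0 W=1
Move 7: B@(3,1) -> caps B=0 W=1
Move 8: W@(2,3) -> caps B=0 W=1
Move 9: B@(3,0) -> caps B=0 W=1
Move 10: W@(4,0) -> caps B=0 W=1

Answer: .B.W.
....W
...W.
BBWB.
W....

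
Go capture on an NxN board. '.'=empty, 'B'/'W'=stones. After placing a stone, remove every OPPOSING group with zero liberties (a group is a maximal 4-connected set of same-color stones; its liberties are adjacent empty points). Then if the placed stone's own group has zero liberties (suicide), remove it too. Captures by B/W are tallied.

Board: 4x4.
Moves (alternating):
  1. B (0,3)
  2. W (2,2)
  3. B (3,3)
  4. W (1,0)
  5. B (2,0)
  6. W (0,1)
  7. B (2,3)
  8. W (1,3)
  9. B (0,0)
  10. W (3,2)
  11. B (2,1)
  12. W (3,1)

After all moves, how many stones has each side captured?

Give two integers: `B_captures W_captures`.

Move 1: B@(0,3) -> caps B=0 W=0
Move 2: W@(2,2) -> caps B=0 W=0
Move 3: B@(3,3) -> caps B=0 W=0
Move 4: W@(1,0) -> caps B=0 W=0
Move 5: B@(2,0) -> caps B=0 W=0
Move 6: W@(0,1) -> caps B=0 W=0
Move 7: B@(2,3) -> caps B=0 W=0
Move 8: W@(1,3) -> caps B=0 W=0
Move 9: B@(0,0) -> caps B=0 W=0
Move 10: W@(3,2) -> caps B=0 W=2
Move 11: B@(2,1) -> caps B=0 W=2
Move 12: W@(3,1) -> caps B=0 W=2

Answer: 0 2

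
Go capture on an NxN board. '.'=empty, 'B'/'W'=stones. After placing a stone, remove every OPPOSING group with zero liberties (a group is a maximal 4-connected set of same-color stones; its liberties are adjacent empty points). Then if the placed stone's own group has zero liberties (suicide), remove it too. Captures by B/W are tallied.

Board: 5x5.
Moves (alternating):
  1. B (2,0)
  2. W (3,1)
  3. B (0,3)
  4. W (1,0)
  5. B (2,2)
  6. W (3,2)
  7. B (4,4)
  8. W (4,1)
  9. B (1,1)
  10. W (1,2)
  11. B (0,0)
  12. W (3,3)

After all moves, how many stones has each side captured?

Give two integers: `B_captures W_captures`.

Answer: 1 0

Derivation:
Move 1: B@(2,0) -> caps B=0 W=0
Move 2: W@(3,1) -> caps B=0 W=0
Move 3: B@(0,3) -> caps B=0 W=0
Move 4: W@(1,0) -> caps B=0 W=0
Move 5: B@(2,2) -> caps B=0 W=0
Move 6: W@(3,2) -> caps B=0 W=0
Move 7: B@(4,4) -> caps B=0 W=0
Move 8: W@(4,1) -> caps B=0 W=0
Move 9: B@(1,1) -> caps B=0 W=0
Move 10: W@(1,2) -> caps B=0 W=0
Move 11: B@(0,0) -> caps B=1 W=0
Move 12: W@(3,3) -> caps B=1 W=0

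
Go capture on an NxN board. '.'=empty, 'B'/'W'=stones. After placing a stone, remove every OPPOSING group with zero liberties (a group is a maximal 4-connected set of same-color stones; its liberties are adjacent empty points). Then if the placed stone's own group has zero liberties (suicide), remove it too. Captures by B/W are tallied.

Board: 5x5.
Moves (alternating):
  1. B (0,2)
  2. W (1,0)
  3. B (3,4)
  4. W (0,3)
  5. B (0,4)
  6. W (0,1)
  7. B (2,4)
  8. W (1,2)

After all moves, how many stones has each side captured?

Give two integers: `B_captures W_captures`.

Move 1: B@(0,2) -> caps B=0 W=0
Move 2: W@(1,0) -> caps B=0 W=0
Move 3: B@(3,4) -> caps B=0 W=0
Move 4: W@(0,3) -> caps B=0 W=0
Move 5: B@(0,4) -> caps B=0 W=0
Move 6: W@(0,1) -> caps B=0 W=0
Move 7: B@(2,4) -> caps B=0 W=0
Move 8: W@(1,2) -> caps B=0 W=1

Answer: 0 1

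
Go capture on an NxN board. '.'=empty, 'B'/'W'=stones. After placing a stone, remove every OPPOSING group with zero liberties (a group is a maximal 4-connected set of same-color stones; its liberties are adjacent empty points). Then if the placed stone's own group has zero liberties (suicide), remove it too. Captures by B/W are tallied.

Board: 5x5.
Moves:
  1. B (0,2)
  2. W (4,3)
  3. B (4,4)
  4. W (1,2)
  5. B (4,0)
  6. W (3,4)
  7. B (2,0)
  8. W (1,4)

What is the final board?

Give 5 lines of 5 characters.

Answer: ..B..
..W.W
B....
....W
B..W.

Derivation:
Move 1: B@(0,2) -> caps B=0 W=0
Move 2: W@(4,3) -> caps B=0 W=0
Move 3: B@(4,4) -> caps B=0 W=0
Move 4: W@(1,2) -> caps B=0 W=0
Move 5: B@(4,0) -> caps B=0 W=0
Move 6: W@(3,4) -> caps B=0 W=1
Move 7: B@(2,0) -> caps B=0 W=1
Move 8: W@(1,4) -> caps B=0 W=1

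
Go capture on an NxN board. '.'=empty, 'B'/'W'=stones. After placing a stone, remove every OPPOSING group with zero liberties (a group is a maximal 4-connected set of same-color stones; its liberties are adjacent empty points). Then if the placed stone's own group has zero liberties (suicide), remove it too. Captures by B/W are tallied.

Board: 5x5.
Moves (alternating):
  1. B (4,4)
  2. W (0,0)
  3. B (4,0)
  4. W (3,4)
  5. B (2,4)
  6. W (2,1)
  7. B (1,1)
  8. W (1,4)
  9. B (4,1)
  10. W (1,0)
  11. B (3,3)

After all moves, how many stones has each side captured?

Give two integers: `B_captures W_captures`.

Move 1: B@(4,4) -> caps B=0 W=0
Move 2: W@(0,0) -> caps B=0 W=0
Move 3: B@(4,0) -> caps B=0 W=0
Move 4: W@(3,4) -> caps B=0 W=0
Move 5: B@(2,4) -> caps B=0 W=0
Move 6: W@(2,1) -> caps B=0 W=0
Move 7: B@(1,1) -> caps B=0 W=0
Move 8: W@(1,4) -> caps B=0 W=0
Move 9: B@(4,1) -> caps B=0 W=0
Move 10: W@(1,0) -> caps B=0 W=0
Move 11: B@(3,3) -> caps B=1 W=0

Answer: 1 0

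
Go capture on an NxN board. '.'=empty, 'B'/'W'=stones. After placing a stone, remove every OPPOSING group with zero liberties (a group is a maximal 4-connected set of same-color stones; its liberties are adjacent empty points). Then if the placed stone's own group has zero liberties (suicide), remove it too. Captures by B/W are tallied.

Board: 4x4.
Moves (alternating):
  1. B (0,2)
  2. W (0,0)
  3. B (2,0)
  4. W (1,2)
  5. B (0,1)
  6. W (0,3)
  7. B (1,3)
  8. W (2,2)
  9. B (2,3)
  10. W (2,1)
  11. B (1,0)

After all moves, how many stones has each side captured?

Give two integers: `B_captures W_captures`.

Move 1: B@(0,2) -> caps B=0 W=0
Move 2: W@(0,0) -> caps B=0 W=0
Move 3: B@(2,0) -> caps B=0 W=0
Move 4: W@(1,2) -> caps B=0 W=0
Move 5: B@(0,1) -> caps B=0 W=0
Move 6: W@(0,3) -> caps B=0 W=0
Move 7: B@(1,3) -> caps B=1 W=0
Move 8: W@(2,2) -> caps B=1 W=0
Move 9: B@(2,3) -> caps B=1 W=0
Move 10: W@(2,1) -> caps B=1 W=0
Move 11: B@(1,0) -> caps B=2 W=0

Answer: 2 0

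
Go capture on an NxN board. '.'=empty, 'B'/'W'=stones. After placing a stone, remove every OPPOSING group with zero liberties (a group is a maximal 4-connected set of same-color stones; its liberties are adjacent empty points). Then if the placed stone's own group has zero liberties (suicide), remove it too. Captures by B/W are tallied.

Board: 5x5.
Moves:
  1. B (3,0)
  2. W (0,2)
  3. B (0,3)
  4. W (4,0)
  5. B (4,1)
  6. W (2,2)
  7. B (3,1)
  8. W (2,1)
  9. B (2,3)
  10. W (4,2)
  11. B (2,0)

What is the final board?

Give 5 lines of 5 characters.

Move 1: B@(3,0) -> caps B=0 W=0
Move 2: W@(0,2) -> caps B=0 W=0
Move 3: B@(0,3) -> caps B=0 W=0
Move 4: W@(4,0) -> caps B=0 W=0
Move 5: B@(4,1) -> caps B=1 W=0
Move 6: W@(2,2) -> caps B=1 W=0
Move 7: B@(3,1) -> caps B=1 W=0
Move 8: W@(2,1) -> caps B=1 W=0
Move 9: B@(2,3) -> caps B=1 W=0
Move 10: W@(4,2) -> caps B=1 W=0
Move 11: B@(2,0) -> caps B=1 W=0

Answer: ..WB.
.....
BWWB.
BB...
.BW..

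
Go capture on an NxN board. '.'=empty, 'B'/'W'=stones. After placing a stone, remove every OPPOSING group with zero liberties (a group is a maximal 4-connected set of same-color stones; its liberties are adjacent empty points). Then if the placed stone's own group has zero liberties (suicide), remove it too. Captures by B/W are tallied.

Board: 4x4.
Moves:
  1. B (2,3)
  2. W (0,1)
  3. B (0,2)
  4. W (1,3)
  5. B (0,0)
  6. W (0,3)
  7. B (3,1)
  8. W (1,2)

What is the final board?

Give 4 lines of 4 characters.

Move 1: B@(2,3) -> caps B=0 W=0
Move 2: W@(0,1) -> caps B=0 W=0
Move 3: B@(0,2) -> caps B=0 W=0
Move 4: W@(1,3) -> caps B=0 W=0
Move 5: B@(0,0) -> caps B=0 W=0
Move 6: W@(0,3) -> caps B=0 W=0
Move 7: B@(3,1) -> caps B=0 W=0
Move 8: W@(1,2) -> caps B=0 W=1

Answer: BW.W
..WW
...B
.B..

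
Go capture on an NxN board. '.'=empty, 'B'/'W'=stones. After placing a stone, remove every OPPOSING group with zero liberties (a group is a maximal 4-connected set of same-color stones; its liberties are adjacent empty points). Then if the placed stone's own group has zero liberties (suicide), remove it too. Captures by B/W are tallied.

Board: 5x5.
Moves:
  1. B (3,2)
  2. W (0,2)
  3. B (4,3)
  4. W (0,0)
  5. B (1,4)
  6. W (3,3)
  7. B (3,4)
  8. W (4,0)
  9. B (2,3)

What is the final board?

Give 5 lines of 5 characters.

Move 1: B@(3,2) -> caps B=0 W=0
Move 2: W@(0,2) -> caps B=0 W=0
Move 3: B@(4,3) -> caps B=0 W=0
Move 4: W@(0,0) -> caps B=0 W=0
Move 5: B@(1,4) -> caps B=0 W=0
Move 6: W@(3,3) -> caps B=0 W=0
Move 7: B@(3,4) -> caps B=0 W=0
Move 8: W@(4,0) -> caps B=0 W=0
Move 9: B@(2,3) -> caps B=1 W=0

Answer: W.W..
....B
...B.
..B.B
W..B.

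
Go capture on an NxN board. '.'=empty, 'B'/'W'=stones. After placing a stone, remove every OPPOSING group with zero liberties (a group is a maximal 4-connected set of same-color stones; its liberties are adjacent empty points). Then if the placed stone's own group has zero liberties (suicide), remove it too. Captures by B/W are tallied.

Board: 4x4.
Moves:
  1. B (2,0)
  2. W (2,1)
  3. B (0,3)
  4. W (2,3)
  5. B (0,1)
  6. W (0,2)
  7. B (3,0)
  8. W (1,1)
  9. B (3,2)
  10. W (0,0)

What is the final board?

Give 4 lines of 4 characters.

Answer: W.WB
.W..
BW.W
B.B.

Derivation:
Move 1: B@(2,0) -> caps B=0 W=0
Move 2: W@(2,1) -> caps B=0 W=0
Move 3: B@(0,3) -> caps B=0 W=0
Move 4: W@(2,3) -> caps B=0 W=0
Move 5: B@(0,1) -> caps B=0 W=0
Move 6: W@(0,2) -> caps B=0 W=0
Move 7: B@(3,0) -> caps B=0 W=0
Move 8: W@(1,1) -> caps B=0 W=0
Move 9: B@(3,2) -> caps B=0 W=0
Move 10: W@(0,0) -> caps B=0 W=1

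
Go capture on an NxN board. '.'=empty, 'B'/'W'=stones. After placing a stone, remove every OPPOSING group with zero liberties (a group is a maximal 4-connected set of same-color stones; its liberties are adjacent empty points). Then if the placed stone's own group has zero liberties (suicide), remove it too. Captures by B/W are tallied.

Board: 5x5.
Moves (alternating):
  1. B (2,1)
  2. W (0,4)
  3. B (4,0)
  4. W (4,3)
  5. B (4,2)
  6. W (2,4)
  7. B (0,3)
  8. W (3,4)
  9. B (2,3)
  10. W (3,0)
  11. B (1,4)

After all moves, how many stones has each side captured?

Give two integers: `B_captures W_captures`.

Move 1: B@(2,1) -> caps B=0 W=0
Move 2: W@(0,4) -> caps B=0 W=0
Move 3: B@(4,0) -> caps B=0 W=0
Move 4: W@(4,3) -> caps B=0 W=0
Move 5: B@(4,2) -> caps B=0 W=0
Move 6: W@(2,4) -> caps B=0 W=0
Move 7: B@(0,3) -> caps B=0 W=0
Move 8: W@(3,4) -> caps B=0 W=0
Move 9: B@(2,3) -> caps B=0 W=0
Move 10: W@(3,0) -> caps B=0 W=0
Move 11: B@(1,4) -> caps B=1 W=0

Answer: 1 0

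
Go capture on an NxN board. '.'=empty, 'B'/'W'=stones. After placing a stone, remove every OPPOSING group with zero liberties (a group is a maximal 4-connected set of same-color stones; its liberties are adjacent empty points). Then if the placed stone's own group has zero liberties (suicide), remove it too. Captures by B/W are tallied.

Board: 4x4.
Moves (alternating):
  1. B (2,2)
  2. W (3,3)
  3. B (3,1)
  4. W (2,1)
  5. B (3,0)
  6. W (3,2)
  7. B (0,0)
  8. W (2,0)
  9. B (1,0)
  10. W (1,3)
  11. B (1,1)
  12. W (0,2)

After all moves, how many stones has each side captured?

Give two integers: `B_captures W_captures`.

Move 1: B@(2,2) -> caps B=0 W=0
Move 2: W@(3,3) -> caps B=0 W=0
Move 3: B@(3,1) -> caps B=0 W=0
Move 4: W@(2,1) -> caps B=0 W=0
Move 5: B@(3,0) -> caps B=0 W=0
Move 6: W@(3,2) -> caps B=0 W=0
Move 7: B@(0,0) -> caps B=0 W=0
Move 8: W@(2,0) -> caps B=0 W=2
Move 9: B@(1,0) -> caps B=0 W=2
Move 10: W@(1,3) -> caps B=0 W=2
Move 11: B@(1,1) -> caps B=0 W=2
Move 12: W@(0,2) -> caps B=0 W=2

Answer: 0 2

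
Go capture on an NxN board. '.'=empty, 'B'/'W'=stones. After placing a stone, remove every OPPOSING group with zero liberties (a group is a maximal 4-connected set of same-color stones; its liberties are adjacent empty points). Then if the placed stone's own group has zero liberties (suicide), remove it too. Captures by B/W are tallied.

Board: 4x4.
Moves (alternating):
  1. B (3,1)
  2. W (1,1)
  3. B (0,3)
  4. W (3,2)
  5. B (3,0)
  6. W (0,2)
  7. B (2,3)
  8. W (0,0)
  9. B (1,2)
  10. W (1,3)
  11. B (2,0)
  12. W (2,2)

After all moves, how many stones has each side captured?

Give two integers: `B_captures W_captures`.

Answer: 0 2

Derivation:
Move 1: B@(3,1) -> caps B=0 W=0
Move 2: W@(1,1) -> caps B=0 W=0
Move 3: B@(0,3) -> caps B=0 W=0
Move 4: W@(3,2) -> caps B=0 W=0
Move 5: B@(3,0) -> caps B=0 W=0
Move 6: W@(0,2) -> caps B=0 W=0
Move 7: B@(2,3) -> caps B=0 W=0
Move 8: W@(0,0) -> caps B=0 W=0
Move 9: B@(1,2) -> caps B=0 W=0
Move 10: W@(1,3) -> caps B=0 W=1
Move 11: B@(2,0) -> caps B=0 W=1
Move 12: W@(2,2) -> caps B=0 W=2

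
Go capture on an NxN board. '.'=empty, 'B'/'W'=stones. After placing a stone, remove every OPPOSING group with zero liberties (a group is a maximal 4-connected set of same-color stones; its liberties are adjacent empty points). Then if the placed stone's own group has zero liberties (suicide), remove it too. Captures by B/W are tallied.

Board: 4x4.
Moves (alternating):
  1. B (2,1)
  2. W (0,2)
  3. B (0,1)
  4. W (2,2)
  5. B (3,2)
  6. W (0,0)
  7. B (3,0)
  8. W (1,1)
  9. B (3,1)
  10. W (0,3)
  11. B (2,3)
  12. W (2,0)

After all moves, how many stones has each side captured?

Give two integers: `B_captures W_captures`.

Move 1: B@(2,1) -> caps B=0 W=0
Move 2: W@(0,2) -> caps B=0 W=0
Move 3: B@(0,1) -> caps B=0 W=0
Move 4: W@(2,2) -> caps B=0 W=0
Move 5: B@(3,2) -> caps B=0 W=0
Move 6: W@(0,0) -> caps B=0 W=0
Move 7: B@(3,0) -> caps B=0 W=0
Move 8: W@(1,1) -> caps B=0 W=1
Move 9: B@(3,1) -> caps B=0 W=1
Move 10: W@(0,3) -> caps B=0 W=1
Move 11: B@(2,3) -> caps B=0 W=1
Move 12: W@(2,0) -> caps B=0 W=1

Answer: 0 1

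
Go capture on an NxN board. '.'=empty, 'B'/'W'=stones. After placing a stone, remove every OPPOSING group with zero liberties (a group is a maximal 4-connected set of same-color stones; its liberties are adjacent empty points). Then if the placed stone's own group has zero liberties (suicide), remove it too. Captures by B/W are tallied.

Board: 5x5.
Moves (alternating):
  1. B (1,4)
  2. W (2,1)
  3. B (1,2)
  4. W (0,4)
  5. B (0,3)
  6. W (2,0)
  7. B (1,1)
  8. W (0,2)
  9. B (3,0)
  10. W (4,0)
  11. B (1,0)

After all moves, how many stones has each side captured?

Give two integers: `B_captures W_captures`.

Answer: 1 0

Derivation:
Move 1: B@(1,4) -> caps B=0 W=0
Move 2: W@(2,1) -> caps B=0 W=0
Move 3: B@(1,2) -> caps B=0 W=0
Move 4: W@(0,4) -> caps B=0 W=0
Move 5: B@(0,3) -> caps B=1 W=0
Move 6: W@(2,0) -> caps B=1 W=0
Move 7: B@(1,1) -> caps B=1 W=0
Move 8: W@(0,2) -> caps B=1 W=0
Move 9: B@(3,0) -> caps B=1 W=0
Move 10: W@(4,0) -> caps B=1 W=0
Move 11: B@(1,0) -> caps B=1 W=0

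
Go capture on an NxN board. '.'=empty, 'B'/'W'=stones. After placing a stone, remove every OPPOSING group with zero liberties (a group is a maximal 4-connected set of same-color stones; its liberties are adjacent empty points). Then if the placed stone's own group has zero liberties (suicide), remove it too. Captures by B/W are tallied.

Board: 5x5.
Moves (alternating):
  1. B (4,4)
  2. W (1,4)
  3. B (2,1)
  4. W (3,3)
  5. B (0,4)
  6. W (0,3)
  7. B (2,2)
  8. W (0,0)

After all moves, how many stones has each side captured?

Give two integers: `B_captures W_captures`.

Move 1: B@(4,4) -> caps B=0 W=0
Move 2: W@(1,4) -> caps B=0 W=0
Move 3: B@(2,1) -> caps B=0 W=0
Move 4: W@(3,3) -> caps B=0 W=0
Move 5: B@(0,4) -> caps B=0 W=0
Move 6: W@(0,3) -> caps B=0 W=1
Move 7: B@(2,2) -> caps B=0 W=1
Move 8: W@(0,0) -> caps B=0 W=1

Answer: 0 1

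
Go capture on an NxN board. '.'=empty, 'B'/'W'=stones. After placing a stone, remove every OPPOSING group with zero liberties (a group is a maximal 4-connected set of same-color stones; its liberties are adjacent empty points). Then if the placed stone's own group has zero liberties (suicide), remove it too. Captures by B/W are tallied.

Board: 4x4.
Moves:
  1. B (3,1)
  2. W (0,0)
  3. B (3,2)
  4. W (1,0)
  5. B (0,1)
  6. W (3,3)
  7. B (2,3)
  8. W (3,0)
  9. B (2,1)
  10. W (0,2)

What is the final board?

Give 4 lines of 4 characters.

Move 1: B@(3,1) -> caps B=0 W=0
Move 2: W@(0,0) -> caps B=0 W=0
Move 3: B@(3,2) -> caps B=0 W=0
Move 4: W@(1,0) -> caps B=0 W=0
Move 5: B@(0,1) -> caps B=0 W=0
Move 6: W@(3,3) -> caps B=0 W=0
Move 7: B@(2,3) -> caps B=1 W=0
Move 8: W@(3,0) -> caps B=1 W=0
Move 9: B@(2,1) -> caps B=1 W=0
Move 10: W@(0,2) -> caps B=1 W=0

Answer: WBW.
W...
.B.B
WBB.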